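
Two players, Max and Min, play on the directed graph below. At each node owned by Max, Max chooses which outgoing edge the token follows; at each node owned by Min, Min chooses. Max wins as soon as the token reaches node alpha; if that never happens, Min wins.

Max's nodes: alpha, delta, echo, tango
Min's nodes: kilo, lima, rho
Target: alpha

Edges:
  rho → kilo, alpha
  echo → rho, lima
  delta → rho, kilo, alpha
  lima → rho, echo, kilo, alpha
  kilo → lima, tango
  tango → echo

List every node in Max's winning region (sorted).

A0 = {alpha}
A1: add {delta} — delta (Max) has delta→alpha.
A2 = A1; e.g. rho (Min) can still go to kilo. Fixed point.
Max's winning region = {alpha, delta}.

alpha, delta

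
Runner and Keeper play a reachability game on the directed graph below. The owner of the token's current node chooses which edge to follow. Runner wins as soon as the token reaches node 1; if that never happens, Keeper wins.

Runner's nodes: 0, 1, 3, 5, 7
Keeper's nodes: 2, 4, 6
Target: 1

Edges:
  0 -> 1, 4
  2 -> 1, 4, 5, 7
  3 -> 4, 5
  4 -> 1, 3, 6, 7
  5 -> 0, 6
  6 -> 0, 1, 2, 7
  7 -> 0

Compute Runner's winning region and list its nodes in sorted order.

0, 1, 3, 5, 7

A0 = {1}
A1: add {0} — 0 (Runner) has 0→1.
A2: add {5, 7} — 5 (Runner) has 5→0; 7 (Runner) has 7→0.
A3: add {3} — 3 (Runner) has 3→5.
A4 = A3; e.g. 2 (Keeper) can still go to 4. Fixed point.
Runner's winning region = {0, 1, 3, 5, 7}.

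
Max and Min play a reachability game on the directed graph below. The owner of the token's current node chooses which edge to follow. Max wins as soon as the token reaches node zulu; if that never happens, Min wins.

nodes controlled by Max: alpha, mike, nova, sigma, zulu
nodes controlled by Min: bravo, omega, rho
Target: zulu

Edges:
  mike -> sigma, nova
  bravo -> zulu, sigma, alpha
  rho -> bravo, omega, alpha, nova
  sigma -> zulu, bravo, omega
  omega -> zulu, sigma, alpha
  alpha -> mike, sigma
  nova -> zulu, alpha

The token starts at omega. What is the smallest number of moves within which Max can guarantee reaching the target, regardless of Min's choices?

A0 = {zulu}
A1: add {nova, sigma} — sigma (Max) has sigma→zulu; nova (Max) has nova→zulu.
A2: add {alpha, mike} — mike (Max) has mike→sigma; alpha (Max) has alpha→sigma.
A3: add {bravo, omega} — bravo (Min): all of {zulu, sigma, alpha} already in; omega (Min): all of {zulu, sigma, alpha} already in.
omega enters the attractor at level 3, so Max can force the target in 3 moves from there.

3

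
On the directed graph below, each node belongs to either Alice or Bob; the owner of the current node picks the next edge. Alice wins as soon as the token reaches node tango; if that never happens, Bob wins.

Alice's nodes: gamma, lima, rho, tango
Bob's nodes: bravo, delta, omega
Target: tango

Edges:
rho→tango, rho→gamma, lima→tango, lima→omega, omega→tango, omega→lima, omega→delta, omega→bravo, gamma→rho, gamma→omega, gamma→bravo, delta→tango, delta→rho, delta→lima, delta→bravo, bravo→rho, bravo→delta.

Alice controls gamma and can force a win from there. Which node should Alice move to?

rho

A0 = {tango}
A1: add {lima, rho} — rho (Alice) has rho→tango; lima (Alice) has lima→tango.
A2: add {gamma} — gamma (Alice) has gamma→rho.
A3 = A2; e.g. omega (Bob) can still go to delta. Fixed point.
From gamma, successor rho is in the attractor (rank 1); the other successors bravo, omega are not.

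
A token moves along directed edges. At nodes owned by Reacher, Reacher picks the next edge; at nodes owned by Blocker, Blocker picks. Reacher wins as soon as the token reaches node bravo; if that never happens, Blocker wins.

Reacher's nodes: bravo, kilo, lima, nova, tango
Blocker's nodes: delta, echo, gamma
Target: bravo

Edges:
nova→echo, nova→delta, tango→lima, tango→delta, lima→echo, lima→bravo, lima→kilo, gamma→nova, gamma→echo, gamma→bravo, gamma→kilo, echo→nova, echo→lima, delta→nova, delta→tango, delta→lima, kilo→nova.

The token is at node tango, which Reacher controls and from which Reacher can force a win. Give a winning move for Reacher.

lima

A0 = {bravo}
A1: add {lima} — lima (Reacher) has lima→bravo.
A2: add {tango} — tango (Reacher) has tango→lima.
A3 = A2; e.g. nova (Reacher) has no edge into A2. Fixed point.
From tango, successor lima is in the attractor (rank 1); the other successor delta is not.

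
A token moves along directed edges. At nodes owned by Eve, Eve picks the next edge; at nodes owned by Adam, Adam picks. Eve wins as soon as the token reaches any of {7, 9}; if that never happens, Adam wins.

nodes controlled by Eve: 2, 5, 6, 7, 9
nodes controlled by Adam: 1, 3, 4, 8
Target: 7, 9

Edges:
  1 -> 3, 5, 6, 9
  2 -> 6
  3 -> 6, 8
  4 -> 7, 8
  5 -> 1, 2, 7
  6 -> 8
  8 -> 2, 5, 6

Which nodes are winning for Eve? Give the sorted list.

A0 = {7, 9}
A1: add {5} — 5 (Eve) has 5→7.
A2 = A1; e.g. 1 (Adam) can still go to 3. Fixed point.
Eve's winning region = {5, 7, 9}.

5, 7, 9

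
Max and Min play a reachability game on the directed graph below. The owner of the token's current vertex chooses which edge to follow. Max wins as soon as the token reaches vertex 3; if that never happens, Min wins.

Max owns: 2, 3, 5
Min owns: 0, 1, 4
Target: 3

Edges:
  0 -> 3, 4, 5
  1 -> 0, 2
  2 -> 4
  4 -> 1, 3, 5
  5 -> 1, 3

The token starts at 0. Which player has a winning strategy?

A0 = {3}
A1: add {5} — 5 (Max) has 5→3.
A2 = A1; e.g. 0 (Min) can still go to 4. Fixed point.
0 never enters the attractor, so Min can avoid the target forever.

Min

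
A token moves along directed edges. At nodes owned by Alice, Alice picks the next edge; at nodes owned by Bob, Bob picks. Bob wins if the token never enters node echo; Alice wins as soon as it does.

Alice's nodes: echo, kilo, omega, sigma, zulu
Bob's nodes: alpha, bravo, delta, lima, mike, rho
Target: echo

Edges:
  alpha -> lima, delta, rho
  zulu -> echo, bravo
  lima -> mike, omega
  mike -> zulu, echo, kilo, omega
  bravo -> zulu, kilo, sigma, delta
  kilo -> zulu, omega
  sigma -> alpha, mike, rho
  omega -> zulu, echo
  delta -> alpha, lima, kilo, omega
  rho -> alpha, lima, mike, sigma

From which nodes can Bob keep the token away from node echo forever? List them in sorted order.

A0 = {echo}
A1: add {omega, zulu} — zulu (Alice) has zulu→echo; omega (Alice) has omega→echo.
A2: add {kilo} — kilo (Alice) has kilo→zulu.
A3: add {mike} — mike (Bob): all of {zulu, echo, kilo, omega} already in.
A4: add {lima, sigma} — lima (Bob): all of {mike, omega} already in; sigma (Alice) has sigma→mike.
A5 = A4; e.g. alpha (Bob) can still go to delta. Fixed point.
Alice's attractor = {echo, kilo, lima, mike, omega, sigma, zulu}; Bob avoids the target exactly from the complement.

alpha, bravo, delta, rho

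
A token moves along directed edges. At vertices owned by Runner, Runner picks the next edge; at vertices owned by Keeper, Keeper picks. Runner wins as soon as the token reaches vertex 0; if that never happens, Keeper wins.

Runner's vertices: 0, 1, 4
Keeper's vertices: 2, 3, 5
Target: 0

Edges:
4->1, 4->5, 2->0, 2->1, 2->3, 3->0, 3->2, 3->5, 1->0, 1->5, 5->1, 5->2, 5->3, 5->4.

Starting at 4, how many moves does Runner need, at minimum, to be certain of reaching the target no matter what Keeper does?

A0 = {0}
A1: add {1} — 1 (Runner) has 1→0.
A2: add {4} — 4 (Runner) has 4→1.
A3 = A2; e.g. 2 (Keeper) can still go to 3. Fixed point.
4 enters the attractor at level 2, so Runner can force the target in 2 moves from there.

2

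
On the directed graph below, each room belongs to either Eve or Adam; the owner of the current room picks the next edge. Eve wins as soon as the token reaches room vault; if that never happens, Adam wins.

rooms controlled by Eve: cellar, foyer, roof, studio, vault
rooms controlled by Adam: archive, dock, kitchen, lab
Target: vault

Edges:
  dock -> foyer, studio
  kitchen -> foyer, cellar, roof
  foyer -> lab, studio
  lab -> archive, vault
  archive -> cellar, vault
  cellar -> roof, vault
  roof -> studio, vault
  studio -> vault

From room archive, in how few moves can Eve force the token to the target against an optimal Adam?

A0 = {vault}
A1: add {cellar, roof, studio} — cellar (Eve) has cellar→vault; roof (Eve) has roof→vault; studio (Eve) has studio→vault.
A2: add {archive, foyer} — foyer (Eve) has foyer→studio; archive (Adam): all of {cellar, vault} already in.
archive enters the attractor at level 2, so Eve can force the target in 2 moves from there.

2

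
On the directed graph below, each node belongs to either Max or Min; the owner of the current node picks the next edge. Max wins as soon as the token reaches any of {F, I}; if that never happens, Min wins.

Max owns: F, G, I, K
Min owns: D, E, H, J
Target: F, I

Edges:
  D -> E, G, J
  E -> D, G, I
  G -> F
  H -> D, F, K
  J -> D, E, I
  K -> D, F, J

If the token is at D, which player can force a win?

A0 = {F, I}
A1: add {G, K} — G (Max) has G→F; K (Max) has K→F.
A2 = A1; e.g. D (Min) can still go to E. Fixed point.
D never enters the attractor, so Min can avoid the target forever.

Min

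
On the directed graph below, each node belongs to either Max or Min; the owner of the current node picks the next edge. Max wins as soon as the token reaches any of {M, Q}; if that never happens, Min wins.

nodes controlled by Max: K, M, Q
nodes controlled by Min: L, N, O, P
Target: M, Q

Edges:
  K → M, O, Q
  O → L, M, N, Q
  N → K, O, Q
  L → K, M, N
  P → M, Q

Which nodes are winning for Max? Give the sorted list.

A0 = {M, Q}
A1: add {K, P} — K (Max) has K→M; P (Min): all of {M, Q} already in.
A2 = A1; e.g. L (Min) can still go to N. Fixed point.
Max's winning region = {K, M, P, Q}.

K, M, P, Q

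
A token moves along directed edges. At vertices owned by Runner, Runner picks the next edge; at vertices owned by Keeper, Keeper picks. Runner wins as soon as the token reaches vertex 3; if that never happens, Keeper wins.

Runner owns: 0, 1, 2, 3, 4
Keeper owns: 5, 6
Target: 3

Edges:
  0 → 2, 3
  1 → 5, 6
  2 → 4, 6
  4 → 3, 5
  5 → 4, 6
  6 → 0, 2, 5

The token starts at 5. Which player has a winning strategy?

Keeper

A0 = {3}
A1: add {0, 4} — 0 (Runner) has 0→3; 4 (Runner) has 4→3.
A2: add {2} — 2 (Runner) has 2→4.
A3 = A2; e.g. 1 (Runner) has no edge into A2. Fixed point.
5 never enters the attractor, so Keeper can avoid the target forever.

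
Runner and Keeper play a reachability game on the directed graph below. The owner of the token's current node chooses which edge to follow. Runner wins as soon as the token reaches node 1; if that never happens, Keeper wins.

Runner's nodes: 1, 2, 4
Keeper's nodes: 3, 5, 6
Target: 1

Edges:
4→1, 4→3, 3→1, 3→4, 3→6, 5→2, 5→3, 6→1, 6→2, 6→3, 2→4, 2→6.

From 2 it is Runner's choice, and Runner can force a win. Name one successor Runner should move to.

4

A0 = {1}
A1: add {4} — 4 (Runner) has 4→1.
A2: add {2} — 2 (Runner) has 2→4.
A3 = A2; e.g. 3 (Keeper) can still go to 6. Fixed point.
From 2, successor 4 is in the attractor (rank 1); the other successor 6 is not.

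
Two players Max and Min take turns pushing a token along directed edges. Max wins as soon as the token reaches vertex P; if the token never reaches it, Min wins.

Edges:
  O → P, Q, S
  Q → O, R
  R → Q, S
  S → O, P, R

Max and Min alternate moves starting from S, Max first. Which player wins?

Max

Track states (vertex, player-to-move).
A0 = {(P,Max), (P,Min)}
A1: add {(O,Max), (S,Max)}.
(S,Max) ∈ A1 ⇒ Max forces the target.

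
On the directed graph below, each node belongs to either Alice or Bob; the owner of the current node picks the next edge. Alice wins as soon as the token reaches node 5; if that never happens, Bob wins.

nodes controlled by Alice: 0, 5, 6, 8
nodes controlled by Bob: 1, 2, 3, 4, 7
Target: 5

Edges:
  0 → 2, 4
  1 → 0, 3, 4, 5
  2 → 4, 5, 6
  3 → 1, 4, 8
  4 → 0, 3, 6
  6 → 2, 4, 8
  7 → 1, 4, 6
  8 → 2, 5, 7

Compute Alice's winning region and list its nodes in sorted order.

A0 = {5}
A1: add {8} — 8 (Alice) has 8→5.
A2: add {6} — 6 (Alice) has 6→8.
A3 = A2; e.g. 0 (Alice) has no edge into A2. Fixed point.
Alice's winning region = {5, 6, 8}.

5, 6, 8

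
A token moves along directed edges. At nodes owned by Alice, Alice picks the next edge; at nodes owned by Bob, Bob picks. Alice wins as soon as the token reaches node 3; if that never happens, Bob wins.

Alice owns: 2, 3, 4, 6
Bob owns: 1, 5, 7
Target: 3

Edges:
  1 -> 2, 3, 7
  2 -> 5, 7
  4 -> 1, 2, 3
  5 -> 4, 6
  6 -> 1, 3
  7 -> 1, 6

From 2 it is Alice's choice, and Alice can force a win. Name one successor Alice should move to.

A0 = {3}
A1: add {4, 6} — 4 (Alice) has 4→3; 6 (Alice) has 6→3.
A2: add {5} — 5 (Bob): all of {4, 6} already in.
A3: add {2} — 2 (Alice) has 2→5.
A4 = A3; e.g. 1 (Bob) can still go to 7. Fixed point.
From 2, successor 5 is in the attractor (rank 2); the other successor 7 is not.

5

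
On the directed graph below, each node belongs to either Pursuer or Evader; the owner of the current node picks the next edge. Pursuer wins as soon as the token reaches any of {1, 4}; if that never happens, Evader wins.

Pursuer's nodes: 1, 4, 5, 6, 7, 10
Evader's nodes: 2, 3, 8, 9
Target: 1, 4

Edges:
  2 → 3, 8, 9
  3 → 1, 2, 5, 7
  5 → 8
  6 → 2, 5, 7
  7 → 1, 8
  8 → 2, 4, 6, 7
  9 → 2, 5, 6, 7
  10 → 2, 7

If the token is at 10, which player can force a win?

Pursuer

A0 = {1, 4}
A1: add {7} — 7 (Pursuer) has 7→1.
A2: add {6, 10} — 6 (Pursuer) has 6→7; 10 (Pursuer) has 10→7.
A3 = A2; e.g. 2 (Evader) can still go to 3. Fixed point.
10 ∈ A2, so Pursuer can force the target.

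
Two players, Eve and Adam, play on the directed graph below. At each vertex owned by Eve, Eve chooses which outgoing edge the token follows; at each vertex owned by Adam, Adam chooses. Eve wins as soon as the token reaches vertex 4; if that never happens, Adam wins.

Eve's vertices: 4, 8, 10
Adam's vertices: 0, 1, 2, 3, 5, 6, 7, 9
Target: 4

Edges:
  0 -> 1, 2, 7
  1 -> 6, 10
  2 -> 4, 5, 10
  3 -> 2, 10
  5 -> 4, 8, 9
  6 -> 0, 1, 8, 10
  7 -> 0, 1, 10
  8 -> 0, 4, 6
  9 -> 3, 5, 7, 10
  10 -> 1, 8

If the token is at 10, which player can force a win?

Eve

A0 = {4}
A1: add {8} — 8 (Eve) has 8→4.
A2: add {10} — 10 (Eve) has 10→8.
A3 = A2; e.g. 0 (Adam) can still go to 1. Fixed point.
10 ∈ A2, so Eve can force the target.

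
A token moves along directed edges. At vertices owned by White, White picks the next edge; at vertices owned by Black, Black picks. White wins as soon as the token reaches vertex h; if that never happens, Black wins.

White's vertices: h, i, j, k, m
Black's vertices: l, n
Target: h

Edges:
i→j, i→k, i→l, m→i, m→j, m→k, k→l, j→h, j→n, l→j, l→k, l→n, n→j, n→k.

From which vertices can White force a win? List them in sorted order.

A0 = {h}
A1: add {j} — j (White) has j→h.
A2: add {i, m} — i (White) has i→j; m (White) has m→j.
A3 = A2; e.g. k (White) has no edge into A2. Fixed point.
White's winning region = {h, i, j, m}.

h, i, j, m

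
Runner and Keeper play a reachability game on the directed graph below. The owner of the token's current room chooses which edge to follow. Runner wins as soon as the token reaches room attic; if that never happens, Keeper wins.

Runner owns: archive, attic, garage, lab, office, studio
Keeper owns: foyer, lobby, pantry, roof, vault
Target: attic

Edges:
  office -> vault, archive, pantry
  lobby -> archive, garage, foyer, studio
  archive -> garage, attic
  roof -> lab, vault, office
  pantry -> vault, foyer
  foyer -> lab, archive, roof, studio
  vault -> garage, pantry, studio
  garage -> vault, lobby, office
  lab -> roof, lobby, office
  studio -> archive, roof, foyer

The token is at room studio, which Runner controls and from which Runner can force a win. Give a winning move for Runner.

archive

A0 = {attic}
A1: add {archive} — archive (Runner) has archive→attic.
A2: add {office, studio} — studio (Runner) has studio→archive; office (Runner) has office→archive.
A3: add {garage, lab} — lab (Runner) has lab→office; garage (Runner) has garage→office.
A4 = A3; e.g. vault (Keeper) can still go to pantry. Fixed point.
From studio, successor archive is in the attractor (rank 1); the other successors foyer, roof are not.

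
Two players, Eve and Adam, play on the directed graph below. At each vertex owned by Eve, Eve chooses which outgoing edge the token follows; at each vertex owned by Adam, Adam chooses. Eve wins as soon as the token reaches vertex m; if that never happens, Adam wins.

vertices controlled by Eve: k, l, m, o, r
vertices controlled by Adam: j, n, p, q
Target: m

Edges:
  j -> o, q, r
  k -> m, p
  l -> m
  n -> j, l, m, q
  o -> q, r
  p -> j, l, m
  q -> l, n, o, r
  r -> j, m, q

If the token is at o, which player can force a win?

Eve

A0 = {m}
A1: add {k, l, r} — k (Eve) has k→m; l (Eve) has l→m; r (Eve) has r→m.
A2: add {o} — o (Eve) has o→r.
A3 = A2; e.g. j (Adam) can still go to q. Fixed point.
o ∈ A2, so Eve can force the target.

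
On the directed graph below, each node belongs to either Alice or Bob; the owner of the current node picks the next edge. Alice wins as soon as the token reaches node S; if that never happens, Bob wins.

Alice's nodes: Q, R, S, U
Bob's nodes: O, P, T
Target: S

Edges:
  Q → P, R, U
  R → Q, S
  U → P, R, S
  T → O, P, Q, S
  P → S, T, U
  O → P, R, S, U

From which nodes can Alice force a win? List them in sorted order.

A0 = {S}
A1: add {R, U} — R (Alice) has R→S; U (Alice) has U→S.
A2: add {Q} — Q (Alice) has Q→R.
A3 = A2; e.g. O (Bob) can still go to P. Fixed point.
Alice's winning region = {Q, R, S, U}.

Q, R, S, U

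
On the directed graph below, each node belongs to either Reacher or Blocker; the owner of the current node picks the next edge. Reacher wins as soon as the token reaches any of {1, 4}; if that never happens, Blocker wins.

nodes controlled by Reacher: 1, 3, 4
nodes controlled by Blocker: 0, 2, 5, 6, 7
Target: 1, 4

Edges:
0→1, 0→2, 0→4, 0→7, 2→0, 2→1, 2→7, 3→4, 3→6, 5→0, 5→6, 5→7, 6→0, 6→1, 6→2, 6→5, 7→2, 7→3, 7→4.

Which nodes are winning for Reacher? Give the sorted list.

1, 3, 4

A0 = {1, 4}
A1: add {3} — 3 (Reacher) has 3→4.
A2 = A1; e.g. 0 (Blocker) can still go to 2. Fixed point.
Reacher's winning region = {1, 3, 4}.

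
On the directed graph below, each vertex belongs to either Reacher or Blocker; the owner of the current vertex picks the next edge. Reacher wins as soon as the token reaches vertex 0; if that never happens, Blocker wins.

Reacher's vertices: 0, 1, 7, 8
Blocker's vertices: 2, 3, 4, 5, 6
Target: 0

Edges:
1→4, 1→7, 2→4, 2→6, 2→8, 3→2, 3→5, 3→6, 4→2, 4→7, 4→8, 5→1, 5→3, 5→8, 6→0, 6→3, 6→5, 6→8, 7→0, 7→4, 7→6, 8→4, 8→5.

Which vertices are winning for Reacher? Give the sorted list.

A0 = {0}
A1: add {7} — 7 (Reacher) has 7→0.
A2: add {1} — 1 (Reacher) has 1→7.
A3 = A2; e.g. 2 (Blocker) can still go to 4. Fixed point.
Reacher's winning region = {0, 1, 7}.

0, 1, 7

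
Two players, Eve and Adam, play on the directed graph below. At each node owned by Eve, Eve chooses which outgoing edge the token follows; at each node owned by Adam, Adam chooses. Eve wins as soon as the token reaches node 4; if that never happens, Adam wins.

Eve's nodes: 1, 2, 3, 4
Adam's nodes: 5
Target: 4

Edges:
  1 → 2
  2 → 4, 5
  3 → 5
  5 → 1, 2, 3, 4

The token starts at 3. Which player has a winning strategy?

A0 = {4}
A1: add {2} — 2 (Eve) has 2→4.
A2: add {1} — 1 (Eve) has 1→2.
A3 = A2; e.g. 3 (Eve) has no edge into A2. Fixed point.
3 never enters the attractor, so Adam can avoid the target forever.

Adam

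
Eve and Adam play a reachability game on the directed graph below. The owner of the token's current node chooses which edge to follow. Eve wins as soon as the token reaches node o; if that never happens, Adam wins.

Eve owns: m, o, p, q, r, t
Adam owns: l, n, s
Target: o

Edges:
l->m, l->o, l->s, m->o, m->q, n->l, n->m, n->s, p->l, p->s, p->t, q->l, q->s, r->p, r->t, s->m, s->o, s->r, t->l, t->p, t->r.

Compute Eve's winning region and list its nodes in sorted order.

A0 = {o}
A1: add {m} — m (Eve) has m→o.
A2 = A1; e.g. l (Adam) can still go to s. Fixed point.
Eve's winning region = {m, o}.

m, o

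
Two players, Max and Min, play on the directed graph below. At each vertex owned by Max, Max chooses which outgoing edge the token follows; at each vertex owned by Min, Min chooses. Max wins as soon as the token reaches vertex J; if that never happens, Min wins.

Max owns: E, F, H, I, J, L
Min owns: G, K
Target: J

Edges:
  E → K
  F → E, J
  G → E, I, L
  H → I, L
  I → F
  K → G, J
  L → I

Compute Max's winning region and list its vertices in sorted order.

A0 = {J}
A1: add {F} — F (Max) has F→J.
A2: add {I} — I (Max) has I→F.
A3: add {H, L} — H (Max) has H→I; L (Max) has L→I.
A4 = A3; e.g. E (Max) has no edge into A3. Fixed point.
Max's winning region = {F, H, I, J, L}.

F, H, I, J, L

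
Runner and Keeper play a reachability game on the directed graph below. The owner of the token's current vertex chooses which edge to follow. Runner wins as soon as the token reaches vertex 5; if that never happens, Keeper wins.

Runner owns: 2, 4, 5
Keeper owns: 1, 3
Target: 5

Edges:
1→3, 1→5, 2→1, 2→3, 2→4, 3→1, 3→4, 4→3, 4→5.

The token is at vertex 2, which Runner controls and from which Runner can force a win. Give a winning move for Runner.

4

A0 = {5}
A1: add {4} — 4 (Runner) has 4→5.
A2: add {2} — 2 (Runner) has 2→4.
A3 = A2; e.g. 1 (Keeper) can still go to 3. Fixed point.
From 2, successor 4 is in the attractor (rank 1); the other successors 1, 3 are not.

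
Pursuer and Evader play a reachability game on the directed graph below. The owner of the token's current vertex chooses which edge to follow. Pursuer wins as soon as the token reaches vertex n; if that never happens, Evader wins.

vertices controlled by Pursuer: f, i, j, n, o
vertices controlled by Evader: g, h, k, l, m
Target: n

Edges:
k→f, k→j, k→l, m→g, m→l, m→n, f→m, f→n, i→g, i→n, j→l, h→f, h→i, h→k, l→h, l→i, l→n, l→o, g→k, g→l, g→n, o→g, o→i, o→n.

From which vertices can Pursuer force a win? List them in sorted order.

A0 = {n}
A1: add {f, i, o} — f (Pursuer) has f→n; i (Pursuer) has i→n; o (Pursuer) has o→n.
A2 = A1; e.g. g (Evader) can still go to k. Fixed point.
Pursuer's winning region = {f, i, n, o}.

f, i, n, o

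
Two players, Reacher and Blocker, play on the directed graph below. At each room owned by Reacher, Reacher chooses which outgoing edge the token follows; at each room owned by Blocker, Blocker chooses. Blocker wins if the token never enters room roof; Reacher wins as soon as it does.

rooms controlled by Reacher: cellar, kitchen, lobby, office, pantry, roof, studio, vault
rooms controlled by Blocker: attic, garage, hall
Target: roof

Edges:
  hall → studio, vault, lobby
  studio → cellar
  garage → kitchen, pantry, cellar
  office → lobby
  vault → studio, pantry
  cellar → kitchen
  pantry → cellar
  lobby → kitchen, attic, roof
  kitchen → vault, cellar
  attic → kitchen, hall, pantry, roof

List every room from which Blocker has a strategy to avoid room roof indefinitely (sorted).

attic, cellar, garage, hall, kitchen, pantry, studio, vault

A0 = {roof}
A1: add {lobby} — lobby (Reacher) has lobby→roof.
A2: add {office} — office (Reacher) has office→lobby.
A3 = A2; e.g. studio (Reacher) has no edge into A2. Fixed point.
Reacher's attractor = {lobby, office, roof}; Blocker avoids the target exactly from the complement.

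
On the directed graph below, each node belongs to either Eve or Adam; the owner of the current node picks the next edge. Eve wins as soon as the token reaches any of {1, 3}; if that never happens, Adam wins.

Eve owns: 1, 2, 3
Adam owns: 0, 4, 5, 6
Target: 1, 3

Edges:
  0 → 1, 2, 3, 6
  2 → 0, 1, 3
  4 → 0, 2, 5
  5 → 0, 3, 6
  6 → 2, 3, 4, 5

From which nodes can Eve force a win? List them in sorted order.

1, 2, 3

A0 = {1, 3}
A1: add {2} — 2 (Eve) has 2→1.
A2 = A1; e.g. 0 (Adam) can still go to 6. Fixed point.
Eve's winning region = {1, 2, 3}.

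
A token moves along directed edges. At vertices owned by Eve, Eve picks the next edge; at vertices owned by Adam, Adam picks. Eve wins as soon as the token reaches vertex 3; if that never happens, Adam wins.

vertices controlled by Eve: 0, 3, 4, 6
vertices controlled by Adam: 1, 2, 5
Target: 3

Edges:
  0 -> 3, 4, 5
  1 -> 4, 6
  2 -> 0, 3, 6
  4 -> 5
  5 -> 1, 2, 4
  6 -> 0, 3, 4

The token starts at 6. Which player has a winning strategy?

A0 = {3}
A1: add {0, 6} — 0 (Eve) has 0→3; 6 (Eve) has 6→3.
6 ∈ A1, so Eve can force the target.

Eve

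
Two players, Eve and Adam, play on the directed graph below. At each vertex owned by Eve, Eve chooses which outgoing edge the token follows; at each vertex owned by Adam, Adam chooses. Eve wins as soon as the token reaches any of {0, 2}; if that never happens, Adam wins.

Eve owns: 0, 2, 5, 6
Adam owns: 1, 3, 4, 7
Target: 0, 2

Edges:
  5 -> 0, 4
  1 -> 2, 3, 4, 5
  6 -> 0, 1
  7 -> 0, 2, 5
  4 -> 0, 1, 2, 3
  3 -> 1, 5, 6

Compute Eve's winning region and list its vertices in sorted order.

A0 = {0, 2}
A1: add {5, 6} — 5 (Eve) has 5→0; 6 (Eve) has 6→0.
A2: add {7} — 7 (Adam): all of {0, 2, 5} already in.
A3 = A2; e.g. 1 (Adam) can still go to 3. Fixed point.
Eve's winning region = {0, 2, 5, 6, 7}.

0, 2, 5, 6, 7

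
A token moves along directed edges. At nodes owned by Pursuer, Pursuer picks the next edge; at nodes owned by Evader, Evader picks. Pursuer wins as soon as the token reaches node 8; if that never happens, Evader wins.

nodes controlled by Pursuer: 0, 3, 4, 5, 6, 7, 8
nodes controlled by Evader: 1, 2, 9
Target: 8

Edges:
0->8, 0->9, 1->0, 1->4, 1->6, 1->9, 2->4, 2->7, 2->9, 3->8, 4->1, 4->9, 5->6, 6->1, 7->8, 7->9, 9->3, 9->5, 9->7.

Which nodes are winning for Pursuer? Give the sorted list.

A0 = {8}
A1: add {0, 3, 7} — 0 (Pursuer) has 0→8; 3 (Pursuer) has 3→8; 7 (Pursuer) has 7→8.
A2 = A1; e.g. 1 (Evader) can still go to 4. Fixed point.
Pursuer's winning region = {0, 3, 7, 8}.

0, 3, 7, 8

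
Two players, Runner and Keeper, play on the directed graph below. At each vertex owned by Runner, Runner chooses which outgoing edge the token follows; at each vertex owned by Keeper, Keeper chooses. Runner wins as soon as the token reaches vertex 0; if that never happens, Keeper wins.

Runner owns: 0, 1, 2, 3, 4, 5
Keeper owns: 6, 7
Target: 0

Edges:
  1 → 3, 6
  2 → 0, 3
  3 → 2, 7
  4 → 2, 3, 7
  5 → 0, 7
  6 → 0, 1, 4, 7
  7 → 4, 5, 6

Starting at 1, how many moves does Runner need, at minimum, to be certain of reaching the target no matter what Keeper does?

3

A0 = {0}
A1: add {2, 5} — 2 (Runner) has 2→0; 5 (Runner) has 5→0.
A2: add {3, 4} — 3 (Runner) has 3→2; 4 (Runner) has 4→2.
A3: add {1} — 1 (Runner) has 1→3.
A4 = A3; e.g. 6 (Keeper) can still go to 7. Fixed point.
1 enters the attractor at level 3, so Runner can force the target in 3 moves from there.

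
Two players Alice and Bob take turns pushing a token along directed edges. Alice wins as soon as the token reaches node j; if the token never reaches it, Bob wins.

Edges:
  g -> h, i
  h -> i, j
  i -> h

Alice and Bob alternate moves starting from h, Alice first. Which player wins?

Track states (vertex, player-to-move).
A0 = {(j,Alice), (j,Bob)}
A1: add {(h,Alice)}.
(h,Alice) ∈ A1 ⇒ Alice forces the target.

Alice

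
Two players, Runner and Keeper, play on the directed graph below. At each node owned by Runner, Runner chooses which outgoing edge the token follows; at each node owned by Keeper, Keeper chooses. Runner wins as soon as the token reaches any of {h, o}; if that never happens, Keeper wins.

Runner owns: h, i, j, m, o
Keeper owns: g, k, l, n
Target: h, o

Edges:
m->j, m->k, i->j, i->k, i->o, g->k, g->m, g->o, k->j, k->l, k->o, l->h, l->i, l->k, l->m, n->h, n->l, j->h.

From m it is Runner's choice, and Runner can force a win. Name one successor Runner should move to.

A0 = {h, o}
A1: add {i, j} — i (Runner) has i→o; j (Runner) has j→h.
A2: add {m} — m (Runner) has m→j.
A3 = A2; e.g. g (Keeper) can still go to k. Fixed point.
From m, successor j is in the attractor (rank 1); the other successor k is not.

j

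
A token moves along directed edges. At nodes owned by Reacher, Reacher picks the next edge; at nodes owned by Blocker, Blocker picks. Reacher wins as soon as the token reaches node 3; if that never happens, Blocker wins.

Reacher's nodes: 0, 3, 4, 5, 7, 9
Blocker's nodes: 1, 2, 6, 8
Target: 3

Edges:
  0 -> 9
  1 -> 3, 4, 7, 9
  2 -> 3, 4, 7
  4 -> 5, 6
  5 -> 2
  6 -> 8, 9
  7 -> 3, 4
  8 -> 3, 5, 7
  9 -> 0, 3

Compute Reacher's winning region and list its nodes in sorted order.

0, 3, 7, 9

A0 = {3}
A1: add {7, 9} — 7 (Reacher) has 7→3; 9 (Reacher) has 9→3.
A2: add {0} — 0 (Reacher) has 0→9.
A3 = A2; e.g. 1 (Blocker) can still go to 4. Fixed point.
Reacher's winning region = {0, 3, 7, 9}.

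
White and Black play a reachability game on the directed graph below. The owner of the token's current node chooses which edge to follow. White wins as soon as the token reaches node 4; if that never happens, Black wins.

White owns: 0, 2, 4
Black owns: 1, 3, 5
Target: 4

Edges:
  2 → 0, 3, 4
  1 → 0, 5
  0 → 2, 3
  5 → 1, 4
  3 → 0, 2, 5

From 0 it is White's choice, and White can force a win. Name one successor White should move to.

A0 = {4}
A1: add {2} — 2 (White) has 2→4.
A2: add {0} — 0 (White) has 0→2.
A3 = A2; e.g. 1 (Black) can still go to 5. Fixed point.
From 0, successor 2 is in the attractor (rank 1); the other successor 3 is not.

2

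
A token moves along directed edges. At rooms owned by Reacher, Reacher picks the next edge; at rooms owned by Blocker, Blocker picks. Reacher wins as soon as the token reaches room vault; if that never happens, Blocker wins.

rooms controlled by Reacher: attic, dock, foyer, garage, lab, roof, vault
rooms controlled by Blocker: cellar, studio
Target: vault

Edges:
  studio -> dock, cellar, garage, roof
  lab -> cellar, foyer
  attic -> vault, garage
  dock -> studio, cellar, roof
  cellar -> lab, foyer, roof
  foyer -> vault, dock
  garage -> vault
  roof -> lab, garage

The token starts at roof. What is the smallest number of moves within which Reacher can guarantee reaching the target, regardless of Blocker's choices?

A0 = {vault}
A1: add {attic, foyer, garage} — attic (Reacher) has attic→vault; foyer (Reacher) has foyer→vault; garage (Reacher) has garage→vault.
A2: add {lab, roof} — lab (Reacher) has lab→foyer; roof (Reacher) has roof→garage.
roof enters the attractor at level 2, so Reacher can force the target in 2 moves from there.

2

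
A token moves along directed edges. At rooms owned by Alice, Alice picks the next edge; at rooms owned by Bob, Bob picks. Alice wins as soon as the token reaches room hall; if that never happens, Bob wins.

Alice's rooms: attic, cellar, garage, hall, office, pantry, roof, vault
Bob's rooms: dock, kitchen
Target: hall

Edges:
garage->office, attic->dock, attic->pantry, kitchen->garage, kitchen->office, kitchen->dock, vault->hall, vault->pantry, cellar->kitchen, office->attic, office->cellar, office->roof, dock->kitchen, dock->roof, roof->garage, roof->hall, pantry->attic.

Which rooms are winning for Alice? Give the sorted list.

garage, hall, office, roof, vault

A0 = {hall}
A1: add {roof, vault} — vault (Alice) has vault→hall; roof (Alice) has roof→hall.
A2: add {office} — office (Alice) has office→roof.
A3: add {garage} — garage (Alice) has garage→office.
A4 = A3; e.g. attic (Alice) has no edge into A3. Fixed point.
Alice's winning region = {garage, hall, office, roof, vault}.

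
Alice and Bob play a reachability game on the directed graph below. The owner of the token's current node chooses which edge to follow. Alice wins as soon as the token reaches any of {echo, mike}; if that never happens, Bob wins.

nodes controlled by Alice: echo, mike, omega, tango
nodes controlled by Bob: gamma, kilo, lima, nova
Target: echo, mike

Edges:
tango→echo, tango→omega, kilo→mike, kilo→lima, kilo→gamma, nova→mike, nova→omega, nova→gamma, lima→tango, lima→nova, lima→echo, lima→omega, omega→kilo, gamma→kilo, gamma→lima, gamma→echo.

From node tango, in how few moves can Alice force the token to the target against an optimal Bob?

A0 = {echo, mike}
A1: add {tango} — tango (Alice) has tango→echo.
A2 = A1; e.g. kilo (Bob) can still go to lima. Fixed point.
tango enters the attractor at level 1, so Alice can force the target in 1 move from there.

1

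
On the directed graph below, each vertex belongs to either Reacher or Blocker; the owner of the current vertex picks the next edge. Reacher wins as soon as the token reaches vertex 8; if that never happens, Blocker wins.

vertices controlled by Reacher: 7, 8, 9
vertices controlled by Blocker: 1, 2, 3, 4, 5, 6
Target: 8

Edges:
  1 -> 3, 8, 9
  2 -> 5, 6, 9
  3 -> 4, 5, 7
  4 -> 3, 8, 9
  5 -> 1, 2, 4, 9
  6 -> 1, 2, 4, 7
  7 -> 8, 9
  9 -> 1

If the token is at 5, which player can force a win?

Blocker

A0 = {8}
A1: add {7} — 7 (Reacher) has 7→8.
A2 = A1; e.g. 1 (Blocker) can still go to 3. Fixed point.
5 never enters the attractor, so Blocker can avoid the target forever.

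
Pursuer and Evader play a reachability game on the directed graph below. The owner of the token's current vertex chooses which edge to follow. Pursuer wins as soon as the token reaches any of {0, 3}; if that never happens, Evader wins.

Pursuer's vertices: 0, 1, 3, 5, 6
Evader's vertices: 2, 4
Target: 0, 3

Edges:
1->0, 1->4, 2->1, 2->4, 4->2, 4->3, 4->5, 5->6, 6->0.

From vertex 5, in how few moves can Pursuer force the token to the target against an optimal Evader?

A0 = {0, 3}
A1: add {1, 6} — 1 (Pursuer) has 1→0; 6 (Pursuer) has 6→0.
A2: add {5} — 5 (Pursuer) has 5→6.
A3 = A2; e.g. 2 (Evader) can still go to 4. Fixed point.
5 enters the attractor at level 2, so Pursuer can force the target in 2 moves from there.

2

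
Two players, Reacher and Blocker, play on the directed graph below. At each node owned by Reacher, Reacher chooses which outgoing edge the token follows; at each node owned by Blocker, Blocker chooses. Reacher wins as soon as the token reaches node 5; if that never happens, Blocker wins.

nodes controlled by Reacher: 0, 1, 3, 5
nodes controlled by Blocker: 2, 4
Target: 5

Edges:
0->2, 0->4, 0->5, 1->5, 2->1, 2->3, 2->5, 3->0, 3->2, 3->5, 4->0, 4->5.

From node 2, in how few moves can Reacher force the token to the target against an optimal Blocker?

2

A0 = {5}
A1: add {0, 1, 3} — 0 (Reacher) has 0→5; 1 (Reacher) has 1→5; 3 (Reacher) has 3→5.
A2: add {2, 4} — 2 (Blocker): all of {1, 3, 5} already in; 4 (Blocker): all of {0, 5} already in.
A2 = all vertices. Fixed point.
2 enters the attractor at level 2, so Reacher can force the target in 2 moves from there.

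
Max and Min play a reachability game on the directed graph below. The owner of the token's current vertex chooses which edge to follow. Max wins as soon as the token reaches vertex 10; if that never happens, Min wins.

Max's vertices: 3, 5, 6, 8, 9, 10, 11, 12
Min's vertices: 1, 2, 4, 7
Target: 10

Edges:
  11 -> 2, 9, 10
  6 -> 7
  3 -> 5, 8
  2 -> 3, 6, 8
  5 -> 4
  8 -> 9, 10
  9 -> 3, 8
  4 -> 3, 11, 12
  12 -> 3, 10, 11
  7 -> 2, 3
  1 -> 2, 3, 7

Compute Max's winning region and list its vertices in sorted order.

A0 = {10}
A1: add {8, 11, 12} — 8 (Max) has 8→10; 11 (Max) has 11→10; 12 (Max) has 12→10.
A2: add {3, 9} — 3 (Max) has 3→8; 9 (Max) has 9→8.
A3: add {4} — 4 (Min): all of {3, 11, 12} already in.
A4: add {5} — 5 (Max) has 5→4.
A5 = A4; e.g. 1 (Min) can still go to 2. Fixed point.
Max's winning region = {3, 4, 5, 8, 9, 10, 11, 12}.

3, 4, 5, 8, 9, 10, 11, 12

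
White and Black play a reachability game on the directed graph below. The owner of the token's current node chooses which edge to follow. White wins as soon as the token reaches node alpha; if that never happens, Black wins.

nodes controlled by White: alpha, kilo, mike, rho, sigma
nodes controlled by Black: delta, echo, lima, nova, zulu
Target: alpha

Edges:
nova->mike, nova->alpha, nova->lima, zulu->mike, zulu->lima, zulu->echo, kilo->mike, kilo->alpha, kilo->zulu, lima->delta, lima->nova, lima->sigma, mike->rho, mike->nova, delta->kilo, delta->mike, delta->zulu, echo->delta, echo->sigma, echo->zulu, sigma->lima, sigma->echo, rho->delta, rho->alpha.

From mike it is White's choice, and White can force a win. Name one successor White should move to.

A0 = {alpha}
A1: add {kilo, rho} — kilo (White) has kilo→alpha; rho (White) has rho→alpha.
A2: add {mike} — mike (White) has mike→rho.
A3 = A2; e.g. delta (Black) can still go to zulu. Fixed point.
From mike, successor rho is in the attractor (rank 1); the other successor nova is not.

rho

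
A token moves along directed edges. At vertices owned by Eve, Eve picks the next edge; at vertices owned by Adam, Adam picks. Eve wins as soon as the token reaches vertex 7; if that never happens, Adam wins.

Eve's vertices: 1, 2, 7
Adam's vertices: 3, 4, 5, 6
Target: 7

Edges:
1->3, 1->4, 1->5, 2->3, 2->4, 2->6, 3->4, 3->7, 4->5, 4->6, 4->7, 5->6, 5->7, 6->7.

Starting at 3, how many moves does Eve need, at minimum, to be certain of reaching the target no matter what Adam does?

A0 = {7}
A1: add {6} — 6 (Adam): all of {7} already in.
A2: add {2, 5} — 2 (Eve) has 2→6; 5 (Adam): all of {6, 7} already in.
A3: add {1, 4} — 1 (Eve) has 1→5; 4 (Adam): all of {5, 6, 7} already in.
A4: add {3} — 3 (Adam): all of {4, 7} already in.
A4 = all vertices. Fixed point.
3 enters the attractor at level 4, so Eve can force the target in 4 moves from there.

4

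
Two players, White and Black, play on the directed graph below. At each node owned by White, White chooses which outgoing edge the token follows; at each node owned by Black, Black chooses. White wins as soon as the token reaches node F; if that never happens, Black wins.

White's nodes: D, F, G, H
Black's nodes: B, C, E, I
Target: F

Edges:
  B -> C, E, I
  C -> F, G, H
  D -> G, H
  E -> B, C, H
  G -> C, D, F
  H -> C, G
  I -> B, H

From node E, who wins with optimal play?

Black

A0 = {F}
A1: add {G} — G (White) has G→F.
A2: add {D, H} — D (White) has D→G; H (White) has H→G.
A3: add {C} — C (Black): all of {F, G, H} already in.
A4 = A3; e.g. B (Black) can still go to E. Fixed point.
E never enters the attractor, so Black can avoid the target forever.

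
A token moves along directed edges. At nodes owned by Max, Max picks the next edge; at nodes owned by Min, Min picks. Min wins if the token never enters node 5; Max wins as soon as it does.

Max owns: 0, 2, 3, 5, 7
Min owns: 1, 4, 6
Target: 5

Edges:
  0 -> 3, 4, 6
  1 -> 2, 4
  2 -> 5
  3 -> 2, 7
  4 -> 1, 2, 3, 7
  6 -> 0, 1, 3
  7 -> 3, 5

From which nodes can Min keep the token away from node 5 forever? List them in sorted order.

A0 = {5}
A1: add {2, 7} — 2 (Max) has 2→5; 7 (Max) has 7→5.
A2: add {3} — 3 (Max) has 3→2.
A3: add {0} — 0 (Max) has 0→3.
A4 = A3; e.g. 1 (Min) can still go to 4. Fixed point.
Max's attractor = {0, 2, 3, 5, 7}; Min avoids the target exactly from the complement.

1, 4, 6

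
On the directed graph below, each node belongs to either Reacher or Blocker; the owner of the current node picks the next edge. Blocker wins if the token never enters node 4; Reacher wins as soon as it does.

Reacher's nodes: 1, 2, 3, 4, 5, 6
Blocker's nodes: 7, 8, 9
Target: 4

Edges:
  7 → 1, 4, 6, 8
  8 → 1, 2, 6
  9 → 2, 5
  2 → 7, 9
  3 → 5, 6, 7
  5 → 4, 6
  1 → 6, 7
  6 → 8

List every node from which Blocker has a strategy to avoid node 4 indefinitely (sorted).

A0 = {4}
A1: add {5} — 5 (Reacher) has 5→4.
A2: add {3} — 3 (Reacher) has 3→5.
A3 = A2; e.g. 1 (Reacher) has no edge into A2. Fixed point.
Reacher's attractor = {3, 4, 5}; Blocker avoids the target exactly from the complement.

1, 2, 6, 7, 8, 9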